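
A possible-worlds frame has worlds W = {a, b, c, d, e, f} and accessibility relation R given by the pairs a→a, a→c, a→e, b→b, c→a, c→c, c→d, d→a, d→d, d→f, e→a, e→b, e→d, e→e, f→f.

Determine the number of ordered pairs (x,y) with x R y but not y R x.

5

Enumerating: (c,d), (d,a), (d,f), (e,b), (e,d).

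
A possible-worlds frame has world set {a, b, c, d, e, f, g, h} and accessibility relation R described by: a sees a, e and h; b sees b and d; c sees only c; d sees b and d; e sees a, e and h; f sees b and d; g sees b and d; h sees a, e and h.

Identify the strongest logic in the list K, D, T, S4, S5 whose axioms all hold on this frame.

D

Serial (axiom D): yes — every world has a successor (e.g. a R a).
Reflexive (axiom T): no — f is not related to itself.
Transitive (axiom 4): yes — every two-step R-path is closed by a direct edge.
Euclidean (axiom 5): yes — any two successors of a common world are R-related.
So F validates K, D; T would additionally require R to be reflexive. The strongest is D.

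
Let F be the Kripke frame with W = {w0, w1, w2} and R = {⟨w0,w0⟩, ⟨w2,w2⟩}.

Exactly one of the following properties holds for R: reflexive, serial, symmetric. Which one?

Reflexive: no — w1 is not related to itself.
Serial: no — w1 has no R-successor.
Symmetric: yes — every pair in R has its reverse in R.
Only symmetric holds.

symmetric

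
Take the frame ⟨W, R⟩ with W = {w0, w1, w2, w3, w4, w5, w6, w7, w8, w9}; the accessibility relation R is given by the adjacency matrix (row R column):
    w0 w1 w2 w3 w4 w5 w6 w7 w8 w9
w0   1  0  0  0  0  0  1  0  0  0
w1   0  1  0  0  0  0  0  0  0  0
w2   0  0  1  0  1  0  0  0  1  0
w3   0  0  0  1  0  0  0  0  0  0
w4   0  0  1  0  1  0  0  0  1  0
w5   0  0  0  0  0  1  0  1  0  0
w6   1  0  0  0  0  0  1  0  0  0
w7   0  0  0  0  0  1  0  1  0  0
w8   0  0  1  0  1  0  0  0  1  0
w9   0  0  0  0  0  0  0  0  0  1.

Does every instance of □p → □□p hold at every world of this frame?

Yes

By correspondence theory, 4 is valid on a frame iff R is transitive.
Transitive: yes — every two-step R-path is closed by a direct edge.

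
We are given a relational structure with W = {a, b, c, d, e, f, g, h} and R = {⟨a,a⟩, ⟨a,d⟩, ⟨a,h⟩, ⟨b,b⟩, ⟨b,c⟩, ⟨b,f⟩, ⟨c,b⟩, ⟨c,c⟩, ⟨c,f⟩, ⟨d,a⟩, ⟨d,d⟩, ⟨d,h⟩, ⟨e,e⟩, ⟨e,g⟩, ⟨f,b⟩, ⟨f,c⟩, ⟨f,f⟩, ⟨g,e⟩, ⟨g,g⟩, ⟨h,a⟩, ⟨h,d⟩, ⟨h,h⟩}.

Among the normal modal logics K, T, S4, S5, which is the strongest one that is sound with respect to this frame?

S5

Reflexive (axiom T): yes — every world is R-related to itself.
Transitive (axiom 4): yes — every two-step R-path is closed by a direct edge.
Euclidean (axiom 5): yes — any two successors of a common world are R-related.
So F validates K, T, S4, S5. The strongest is S5.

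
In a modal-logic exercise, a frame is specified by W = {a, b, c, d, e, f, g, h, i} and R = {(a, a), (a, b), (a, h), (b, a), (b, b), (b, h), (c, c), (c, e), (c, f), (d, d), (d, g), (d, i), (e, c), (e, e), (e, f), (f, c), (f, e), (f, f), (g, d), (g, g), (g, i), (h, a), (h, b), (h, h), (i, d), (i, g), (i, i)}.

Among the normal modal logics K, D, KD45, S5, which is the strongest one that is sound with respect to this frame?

S5

Serial (axiom D): yes — every world has a successor (e.g. a R a).
Euclidean (axiom 5): yes — any two successors of a common world are R-related.
Transitive (axiom 4): yes — every two-step R-path is closed by a direct edge.
Reflexive (axiom T): yes — every world is R-related to itself.
So F validates K, D, KD45, S5. The strongest is S5.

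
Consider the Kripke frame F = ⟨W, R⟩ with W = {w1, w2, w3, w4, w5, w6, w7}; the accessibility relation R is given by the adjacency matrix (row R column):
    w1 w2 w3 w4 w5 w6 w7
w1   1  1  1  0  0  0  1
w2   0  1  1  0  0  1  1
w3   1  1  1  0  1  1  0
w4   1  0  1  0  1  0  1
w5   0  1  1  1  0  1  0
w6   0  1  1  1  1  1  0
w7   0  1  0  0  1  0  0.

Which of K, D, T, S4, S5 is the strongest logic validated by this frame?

Serial (axiom D): yes — every world has a successor (e.g. w1 R w1).
Reflexive (axiom T): no — w4 is not related to itself.
Transitive (axiom 4): no — w1 R w2 and w2 R w6, but not w1 R w6.
Euclidean (axiom 5): no — w1 R w3 and w1 R w7, but not w3 R w7.
So F validates K, D; T would additionally require R to be reflexive. The strongest is D.

D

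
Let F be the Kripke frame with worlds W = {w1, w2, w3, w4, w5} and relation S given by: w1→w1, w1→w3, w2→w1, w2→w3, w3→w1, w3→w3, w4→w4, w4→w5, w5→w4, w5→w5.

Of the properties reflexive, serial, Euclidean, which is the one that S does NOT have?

Reflexive: no — w2 is not related to itself.
Serial: yes — every world has a successor (e.g. w1 S w1).
Euclidean: yes — any two successors of a common world are S-related.
Only reflexive fails.

reflexive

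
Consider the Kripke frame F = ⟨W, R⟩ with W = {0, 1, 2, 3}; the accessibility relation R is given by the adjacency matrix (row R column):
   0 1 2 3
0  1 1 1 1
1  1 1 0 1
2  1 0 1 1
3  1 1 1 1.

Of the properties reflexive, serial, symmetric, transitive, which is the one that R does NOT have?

transitive

Reflexive: yes — every world is R-related to itself.
Serial: yes — every world has a successor (e.g. 0 R 0).
Symmetric: yes — every pair in R has its reverse in R.
Transitive: no — 1 R 0 and 0 R 2, but not 1 R 2.
Only transitive fails.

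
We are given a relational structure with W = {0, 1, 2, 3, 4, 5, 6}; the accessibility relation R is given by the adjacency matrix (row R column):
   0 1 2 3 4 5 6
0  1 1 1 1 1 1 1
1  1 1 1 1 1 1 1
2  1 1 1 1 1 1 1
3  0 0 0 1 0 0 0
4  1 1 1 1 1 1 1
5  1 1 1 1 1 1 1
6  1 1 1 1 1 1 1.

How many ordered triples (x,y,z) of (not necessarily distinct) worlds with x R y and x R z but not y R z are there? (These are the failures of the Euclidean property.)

Enumerating: (0,3,0), (0,3,1), (0,3,2), (0,3,4), (0,3,5), (0,3,6), (1,3,0), (1,3,1), (1,3,2), (1,3,4), (1,3,5), (1,3,6), … and 24 more.
Total: 36.

36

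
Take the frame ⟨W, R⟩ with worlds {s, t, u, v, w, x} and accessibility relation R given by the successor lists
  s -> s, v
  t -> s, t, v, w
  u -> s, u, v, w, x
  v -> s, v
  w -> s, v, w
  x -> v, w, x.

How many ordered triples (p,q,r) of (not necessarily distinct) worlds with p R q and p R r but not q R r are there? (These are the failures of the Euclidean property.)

20

Enumerating: (t,s,t), (t,s,w), (t,v,t), (t,v,w), (t,w,t), (u,s,u), (u,s,w), (u,s,x), (u,v,u), (u,v,w), (u,v,x), (u,w,u), … and 8 more.
Total: 20.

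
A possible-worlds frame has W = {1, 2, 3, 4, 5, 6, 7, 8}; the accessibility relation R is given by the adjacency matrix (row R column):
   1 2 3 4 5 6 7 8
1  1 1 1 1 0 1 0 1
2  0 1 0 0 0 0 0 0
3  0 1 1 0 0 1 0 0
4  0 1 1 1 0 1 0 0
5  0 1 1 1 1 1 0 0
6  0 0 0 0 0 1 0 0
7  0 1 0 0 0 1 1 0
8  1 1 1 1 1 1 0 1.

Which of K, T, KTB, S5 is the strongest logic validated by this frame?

T

Reflexive (axiom T): yes — every world is R-related to itself.
Symmetric (axiom B): no — 1 R 2 but not 2 R 1.
Euclidean (axiom 5): no — 1 R 2 and 1 R 3, but not 2 R 3.
So F validates K, T; KTB would additionally require R to be symmetric. The strongest is T.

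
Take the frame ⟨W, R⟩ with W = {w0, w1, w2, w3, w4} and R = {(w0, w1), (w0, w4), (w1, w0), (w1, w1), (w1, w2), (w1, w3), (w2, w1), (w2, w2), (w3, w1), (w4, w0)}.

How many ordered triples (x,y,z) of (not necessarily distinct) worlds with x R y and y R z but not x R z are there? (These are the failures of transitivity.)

12

Enumerating: (w0,w1,w0), (w0,w1,w2), (w0,w1,w3), (w0,w4,w0), (w1,w0,w4), (w2,w1,w0), (w2,w1,w3), (w3,w1,w0), (w3,w1,w2), (w3,w1,w3), (w4,w0,w1), (w4,w0,w4).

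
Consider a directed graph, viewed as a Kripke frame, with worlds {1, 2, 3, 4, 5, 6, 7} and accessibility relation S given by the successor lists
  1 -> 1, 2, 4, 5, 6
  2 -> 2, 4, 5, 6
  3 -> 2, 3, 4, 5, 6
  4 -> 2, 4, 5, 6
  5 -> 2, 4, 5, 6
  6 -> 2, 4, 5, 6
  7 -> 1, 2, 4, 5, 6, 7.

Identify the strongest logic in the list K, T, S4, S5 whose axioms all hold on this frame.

Reflexive (axiom T): yes — every world is S-related to itself.
Transitive (axiom 4): yes — every two-step S-path is closed by a direct edge.
Euclidean (axiom 5): no — 7 S 2 and 7 S 1, but not 2 S 1.
So F validates K, T, S4; S5 would additionally require S to be Euclidean. The strongest is S4.

S4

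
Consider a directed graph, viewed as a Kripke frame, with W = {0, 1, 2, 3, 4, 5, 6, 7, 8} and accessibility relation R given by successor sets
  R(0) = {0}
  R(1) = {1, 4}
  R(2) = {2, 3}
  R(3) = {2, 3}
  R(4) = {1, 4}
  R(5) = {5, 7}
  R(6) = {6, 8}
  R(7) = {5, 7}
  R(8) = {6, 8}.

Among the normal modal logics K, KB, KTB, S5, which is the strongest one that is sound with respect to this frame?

S5

Symmetric (axiom B): yes — every pair in R has its reverse in R.
Reflexive (axiom T): yes — every world is R-related to itself.
Euclidean (axiom 5): yes — any two successors of a common world are R-related.
So F validates K, KB, KTB, S5. The strongest is S5.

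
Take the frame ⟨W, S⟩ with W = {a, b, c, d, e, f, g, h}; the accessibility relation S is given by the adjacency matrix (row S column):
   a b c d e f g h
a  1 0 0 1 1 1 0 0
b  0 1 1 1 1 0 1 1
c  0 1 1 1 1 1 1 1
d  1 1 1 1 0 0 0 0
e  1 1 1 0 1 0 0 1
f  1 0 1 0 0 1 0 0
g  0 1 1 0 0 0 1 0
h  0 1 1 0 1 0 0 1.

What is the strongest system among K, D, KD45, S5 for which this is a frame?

D

Serial (axiom D): yes — every world has a successor (e.g. a S a).
Euclidean (axiom 5): no — a S d and a S e, but not d S e.
Transitive (axiom 4): no — a S d and d S b, but not a S b.
Reflexive (axiom T): yes — every world is S-related to itself.
So F validates K, D; KD45 would additionally require S to be Euclidean and transitive. The strongest is D.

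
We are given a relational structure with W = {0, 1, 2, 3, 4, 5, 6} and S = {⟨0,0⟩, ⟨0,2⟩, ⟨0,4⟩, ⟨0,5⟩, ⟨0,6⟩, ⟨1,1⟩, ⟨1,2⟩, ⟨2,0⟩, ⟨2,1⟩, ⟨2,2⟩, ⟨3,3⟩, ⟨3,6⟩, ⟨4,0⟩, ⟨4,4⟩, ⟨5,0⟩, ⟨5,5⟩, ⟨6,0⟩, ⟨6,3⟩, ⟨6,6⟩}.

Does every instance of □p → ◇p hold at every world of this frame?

Axiom D corresponds to the accessibility relation being serial.
Serial: yes — every world has a successor (e.g. 0 S 0).

Yes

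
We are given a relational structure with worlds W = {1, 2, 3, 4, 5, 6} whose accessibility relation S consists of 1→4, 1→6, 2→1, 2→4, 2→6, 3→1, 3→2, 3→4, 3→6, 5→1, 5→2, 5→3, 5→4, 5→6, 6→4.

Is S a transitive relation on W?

Transitive: yes — every two-step S-path is closed by a direct edge.

Yes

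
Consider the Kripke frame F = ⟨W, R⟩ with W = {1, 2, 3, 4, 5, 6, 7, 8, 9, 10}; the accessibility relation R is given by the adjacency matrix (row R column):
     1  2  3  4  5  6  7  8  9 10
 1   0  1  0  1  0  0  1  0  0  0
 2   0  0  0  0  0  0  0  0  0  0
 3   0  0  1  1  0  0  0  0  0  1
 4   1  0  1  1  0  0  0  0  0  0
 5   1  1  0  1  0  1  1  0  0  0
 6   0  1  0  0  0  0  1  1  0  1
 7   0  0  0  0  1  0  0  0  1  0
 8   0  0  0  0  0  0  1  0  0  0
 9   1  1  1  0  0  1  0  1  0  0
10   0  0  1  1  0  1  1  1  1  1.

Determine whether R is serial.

Serial: no — 2 has no R-successor.

No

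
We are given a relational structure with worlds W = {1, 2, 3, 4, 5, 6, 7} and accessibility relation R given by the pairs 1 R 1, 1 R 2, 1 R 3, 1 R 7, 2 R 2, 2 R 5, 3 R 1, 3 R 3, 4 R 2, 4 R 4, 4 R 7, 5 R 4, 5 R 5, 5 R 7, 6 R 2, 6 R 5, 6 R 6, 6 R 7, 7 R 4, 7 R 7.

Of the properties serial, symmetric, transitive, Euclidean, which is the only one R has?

Serial: yes — every world has a successor (e.g. 1 R 1).
Symmetric: no — 1 R 2 but not 2 R 1.
Transitive: no — 1 R 2 and 2 R 5, but not 1 R 5.
Euclidean: no — 1 R 2 and 1 R 3, but not 2 R 3.
Only serial holds.

serial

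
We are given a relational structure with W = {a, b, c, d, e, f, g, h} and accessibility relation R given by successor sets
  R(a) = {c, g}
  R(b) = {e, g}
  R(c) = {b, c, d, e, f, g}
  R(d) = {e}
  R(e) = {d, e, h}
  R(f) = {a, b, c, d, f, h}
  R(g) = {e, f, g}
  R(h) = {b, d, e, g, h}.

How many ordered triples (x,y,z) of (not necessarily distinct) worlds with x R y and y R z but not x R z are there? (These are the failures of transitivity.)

Enumerating: (a,c,b), (a,c,d), (a,c,e), (a,c,f), (a,g,e), (a,g,f), (b,e,d), (b,e,h), (b,g,f), (c,e,h), (c,f,a), (c,f,h), … and 20 more.
Total: 32.

32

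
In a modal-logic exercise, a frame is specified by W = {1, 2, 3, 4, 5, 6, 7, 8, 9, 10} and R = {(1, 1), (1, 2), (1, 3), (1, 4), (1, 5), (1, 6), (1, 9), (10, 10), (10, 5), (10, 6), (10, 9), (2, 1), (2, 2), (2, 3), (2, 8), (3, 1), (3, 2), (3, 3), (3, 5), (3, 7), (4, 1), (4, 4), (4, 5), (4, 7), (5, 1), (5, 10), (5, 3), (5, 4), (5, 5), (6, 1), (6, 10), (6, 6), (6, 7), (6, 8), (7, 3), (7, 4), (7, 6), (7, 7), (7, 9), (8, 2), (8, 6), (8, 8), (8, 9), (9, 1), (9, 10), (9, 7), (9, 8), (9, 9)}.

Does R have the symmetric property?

Symmetric: yes — every pair in R has its reverse in R.

Yes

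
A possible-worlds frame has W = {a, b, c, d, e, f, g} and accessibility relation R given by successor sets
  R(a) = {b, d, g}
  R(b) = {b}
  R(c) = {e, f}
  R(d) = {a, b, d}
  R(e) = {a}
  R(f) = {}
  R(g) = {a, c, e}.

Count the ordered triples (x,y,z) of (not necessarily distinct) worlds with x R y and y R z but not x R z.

Enumerating: (a,d,a), (a,g,a), (a,g,c), (a,g,e), (c,e,a), (d,a,g), (e,a,b), (e,a,d), (e,a,g), (g,a,b), (g,a,d), (g,a,g), (g,c,f).

13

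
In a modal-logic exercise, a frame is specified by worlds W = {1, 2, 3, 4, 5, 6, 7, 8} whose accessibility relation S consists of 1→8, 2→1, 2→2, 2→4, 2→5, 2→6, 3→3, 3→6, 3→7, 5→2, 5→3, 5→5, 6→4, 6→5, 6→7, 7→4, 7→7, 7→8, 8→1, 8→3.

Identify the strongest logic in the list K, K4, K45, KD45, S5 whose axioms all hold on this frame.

Transitive (axiom 4): no — 1 S 8 and 8 S 3, but not 1 S 3.
Euclidean (axiom 5): no — 2 S 1 and 2 S 4, but not 1 S 4.
Serial (axiom D): no — 4 has no S-successor.
Reflexive (axiom T): no — 1 is not related to itself.
So F validates K; K4 would additionally require S to be transitive. The strongest is K.

K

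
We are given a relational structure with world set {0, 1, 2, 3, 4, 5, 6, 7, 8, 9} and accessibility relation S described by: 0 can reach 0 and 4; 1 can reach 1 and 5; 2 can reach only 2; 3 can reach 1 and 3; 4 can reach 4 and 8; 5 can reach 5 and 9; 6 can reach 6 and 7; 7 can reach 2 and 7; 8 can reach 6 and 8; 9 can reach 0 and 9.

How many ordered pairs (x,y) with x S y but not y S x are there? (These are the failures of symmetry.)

9

Enumerating: (0,4), (1,5), (3,1), (4,8), (5,9), (6,7), (7,2), (8,6), (9,0).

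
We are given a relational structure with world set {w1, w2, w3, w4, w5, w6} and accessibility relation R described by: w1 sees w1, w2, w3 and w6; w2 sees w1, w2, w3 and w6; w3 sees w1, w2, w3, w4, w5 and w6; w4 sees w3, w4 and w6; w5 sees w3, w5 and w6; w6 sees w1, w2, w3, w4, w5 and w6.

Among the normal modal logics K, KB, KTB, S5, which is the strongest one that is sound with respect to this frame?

Symmetric (axiom B): yes — every pair in R has its reverse in R.
Reflexive (axiom T): yes — every world is R-related to itself.
Euclidean (axiom 5): no — w3 R w1 and w3 R w4, but not w1 R w4.
So F validates K, KB, KTB; S5 would additionally require R to be Euclidean. The strongest is KTB.

KTB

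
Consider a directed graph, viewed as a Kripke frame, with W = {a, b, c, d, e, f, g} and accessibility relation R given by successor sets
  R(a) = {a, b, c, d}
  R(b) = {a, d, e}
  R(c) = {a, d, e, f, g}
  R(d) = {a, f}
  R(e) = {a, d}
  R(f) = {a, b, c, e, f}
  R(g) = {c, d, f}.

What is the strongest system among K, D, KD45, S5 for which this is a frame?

D

Serial (axiom D): yes — every world has a successor (e.g. a R a).
Euclidean (axiom 5): no — a R b and a R c, but not b R c.
Transitive (axiom 4): no — a R b and b R e, but not a R e.
Reflexive (axiom T): no — b is not related to itself.
So F validates K, D; KD45 would additionally require R to be Euclidean and transitive. The strongest is D.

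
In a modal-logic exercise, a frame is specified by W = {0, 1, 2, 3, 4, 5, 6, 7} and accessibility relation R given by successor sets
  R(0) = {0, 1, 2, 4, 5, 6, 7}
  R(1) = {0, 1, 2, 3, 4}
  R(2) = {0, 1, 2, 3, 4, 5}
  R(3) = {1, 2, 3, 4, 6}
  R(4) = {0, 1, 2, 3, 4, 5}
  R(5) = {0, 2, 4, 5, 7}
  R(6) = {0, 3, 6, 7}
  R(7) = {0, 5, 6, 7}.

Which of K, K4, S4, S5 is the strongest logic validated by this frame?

K

Transitive (axiom 4): no — 0 R 1 and 1 R 3, but not 0 R 3.
Reflexive (axiom T): yes — every world is R-related to itself.
Euclidean (axiom 5): no — 0 R 1 and 0 R 5, but not 1 R 5.
So F validates K; K4 would additionally require R to be transitive. The strongest is K.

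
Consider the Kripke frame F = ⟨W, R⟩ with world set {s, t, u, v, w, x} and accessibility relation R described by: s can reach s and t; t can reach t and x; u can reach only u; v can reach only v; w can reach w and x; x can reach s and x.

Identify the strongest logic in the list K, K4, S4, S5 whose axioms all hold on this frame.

K

Transitive (axiom 4): no — s R t and t R x, but not s R x.
Reflexive (axiom T): yes — every world is R-related to itself.
Euclidean (axiom 5): no — s R t and s R s, but not t R s.
So F validates K; K4 would additionally require R to be transitive. The strongest is K.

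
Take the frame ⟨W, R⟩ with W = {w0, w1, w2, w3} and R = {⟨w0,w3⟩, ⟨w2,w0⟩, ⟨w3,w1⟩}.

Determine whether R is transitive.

Transitive: no — w0 R w3 and w3 R w1, but not w0 R w1.

No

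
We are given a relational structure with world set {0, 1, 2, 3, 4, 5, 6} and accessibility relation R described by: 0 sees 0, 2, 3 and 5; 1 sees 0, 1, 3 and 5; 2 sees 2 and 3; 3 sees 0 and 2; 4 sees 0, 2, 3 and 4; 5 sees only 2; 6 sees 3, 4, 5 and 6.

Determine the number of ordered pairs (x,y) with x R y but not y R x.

Enumerating: (0,2), (0,5), (1,0), (1,3), (1,5), (4,0), (4,2), (4,3), (5,2), (6,3), (6,4), (6,5).

12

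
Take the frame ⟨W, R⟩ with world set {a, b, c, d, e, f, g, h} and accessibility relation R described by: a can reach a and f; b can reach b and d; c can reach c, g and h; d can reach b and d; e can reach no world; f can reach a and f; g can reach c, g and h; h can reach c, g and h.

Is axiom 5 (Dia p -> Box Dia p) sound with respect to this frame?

Axiom 5 corresponds to the accessibility relation being Euclidean.
Euclidean: yes — any two successors of a common world are R-related.

Yes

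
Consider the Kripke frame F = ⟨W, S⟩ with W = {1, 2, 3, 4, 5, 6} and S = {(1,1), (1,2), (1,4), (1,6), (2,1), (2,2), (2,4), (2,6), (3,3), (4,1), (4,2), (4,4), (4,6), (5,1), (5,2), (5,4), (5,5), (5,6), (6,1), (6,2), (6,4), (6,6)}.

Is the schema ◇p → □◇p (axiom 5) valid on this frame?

By correspondence theory, 5 is valid on a frame iff S is Euclidean.
Euclidean: no — 5 S 1 and 5 S 5, but not 1 S 5.

No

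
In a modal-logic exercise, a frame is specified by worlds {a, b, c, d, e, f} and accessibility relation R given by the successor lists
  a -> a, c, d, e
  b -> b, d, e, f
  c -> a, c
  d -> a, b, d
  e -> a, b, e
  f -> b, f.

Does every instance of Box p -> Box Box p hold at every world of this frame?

By correspondence theory, 4 is valid on a frame iff R is transitive.
Transitive: no — a R d and d R b, but not a R b.

No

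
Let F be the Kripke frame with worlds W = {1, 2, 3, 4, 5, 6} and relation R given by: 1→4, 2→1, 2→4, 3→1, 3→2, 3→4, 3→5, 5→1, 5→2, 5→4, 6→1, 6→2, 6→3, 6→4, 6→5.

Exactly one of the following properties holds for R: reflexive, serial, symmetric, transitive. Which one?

transitive

Reflexive: no — 1 is not related to itself.
Serial: no — 4 has no R-successor.
Symmetric: no — 1 R 4 but not 4 R 1.
Transitive: yes — every two-step R-path is closed by a direct edge.
Only transitive holds.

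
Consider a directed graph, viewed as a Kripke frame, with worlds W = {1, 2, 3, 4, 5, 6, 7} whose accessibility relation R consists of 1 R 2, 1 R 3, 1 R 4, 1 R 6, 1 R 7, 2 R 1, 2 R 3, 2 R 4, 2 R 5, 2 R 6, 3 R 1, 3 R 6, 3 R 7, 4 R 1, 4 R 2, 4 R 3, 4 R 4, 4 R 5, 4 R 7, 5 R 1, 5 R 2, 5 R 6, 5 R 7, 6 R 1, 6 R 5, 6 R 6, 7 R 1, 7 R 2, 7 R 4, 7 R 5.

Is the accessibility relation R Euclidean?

No

Euclidean: no — 1 R 2 and 1 R 7, but not 2 R 7.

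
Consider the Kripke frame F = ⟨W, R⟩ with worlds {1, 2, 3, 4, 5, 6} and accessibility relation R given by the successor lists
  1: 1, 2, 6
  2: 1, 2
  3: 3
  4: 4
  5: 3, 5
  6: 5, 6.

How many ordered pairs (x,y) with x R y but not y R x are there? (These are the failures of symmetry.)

Enumerating: (1,6), (5,3), (6,5).

3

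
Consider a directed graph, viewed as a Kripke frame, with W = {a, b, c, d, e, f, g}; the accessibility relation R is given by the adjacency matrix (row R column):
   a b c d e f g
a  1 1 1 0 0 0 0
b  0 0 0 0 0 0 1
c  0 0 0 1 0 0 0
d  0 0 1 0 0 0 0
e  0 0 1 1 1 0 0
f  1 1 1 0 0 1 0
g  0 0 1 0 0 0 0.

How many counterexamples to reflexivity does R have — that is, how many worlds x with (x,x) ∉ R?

4

Enumerating: b, c, d, g.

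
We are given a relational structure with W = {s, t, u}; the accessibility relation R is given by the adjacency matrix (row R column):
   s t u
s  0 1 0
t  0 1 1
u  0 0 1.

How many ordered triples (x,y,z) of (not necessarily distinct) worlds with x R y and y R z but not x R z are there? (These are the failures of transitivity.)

1

Enumerating: (s,t,u).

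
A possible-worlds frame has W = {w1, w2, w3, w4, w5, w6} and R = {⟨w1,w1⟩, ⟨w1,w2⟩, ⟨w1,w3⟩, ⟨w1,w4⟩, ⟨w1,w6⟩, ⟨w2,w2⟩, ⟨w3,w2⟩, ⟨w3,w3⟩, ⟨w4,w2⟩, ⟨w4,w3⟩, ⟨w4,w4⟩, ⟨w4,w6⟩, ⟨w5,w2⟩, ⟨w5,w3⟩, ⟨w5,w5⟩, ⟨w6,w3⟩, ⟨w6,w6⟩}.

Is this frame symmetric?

Symmetric: no — w1 R w2 but not w2 R w1.

No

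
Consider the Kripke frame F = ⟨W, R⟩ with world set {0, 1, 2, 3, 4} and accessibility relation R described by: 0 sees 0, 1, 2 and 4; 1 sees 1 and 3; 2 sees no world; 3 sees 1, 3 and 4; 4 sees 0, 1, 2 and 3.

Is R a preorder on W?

No

Reflexive: no — 2 is not related to itself.
Transitive: no — 0 R 1 and 1 R 3, but not 0 R 3.
So R is not a preorder.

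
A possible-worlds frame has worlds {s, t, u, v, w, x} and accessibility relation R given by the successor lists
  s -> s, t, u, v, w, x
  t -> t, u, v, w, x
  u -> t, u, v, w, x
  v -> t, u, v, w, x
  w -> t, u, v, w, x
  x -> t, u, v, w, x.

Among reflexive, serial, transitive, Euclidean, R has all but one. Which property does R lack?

Euclidean

Reflexive: yes — every world is R-related to itself.
Serial: yes — every world has a successor (e.g. s R s).
Transitive: yes — every two-step R-path is closed by a direct edge.
Euclidean: no — s R t and s R s, but not t R s.
Only Euclidean fails.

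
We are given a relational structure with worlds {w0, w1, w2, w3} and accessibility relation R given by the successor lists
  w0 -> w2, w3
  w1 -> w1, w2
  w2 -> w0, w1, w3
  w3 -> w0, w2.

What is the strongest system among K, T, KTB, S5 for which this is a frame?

K

Reflexive (axiom T): no — w0 is not related to itself.
Symmetric (axiom B): yes — every pair in R has its reverse in R.
Euclidean (axiom 5): no — w2 R w0 and w2 R w1, but not w0 R w1.
So F validates K; T would additionally require R to be reflexive. The strongest is K.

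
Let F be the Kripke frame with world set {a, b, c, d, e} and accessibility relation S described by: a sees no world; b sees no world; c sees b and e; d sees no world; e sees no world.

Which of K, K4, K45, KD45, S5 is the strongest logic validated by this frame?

Transitive (axiom 4): yes — every two-step S-path is closed by a direct edge.
Euclidean (axiom 5): no — c S b and c S e, but not b S e.
Serial (axiom D): no — a has no S-successor.
Reflexive (axiom T): no — a is not related to itself.
So F validates K, K4; K45 would additionally require S to be Euclidean. The strongest is K4.

K4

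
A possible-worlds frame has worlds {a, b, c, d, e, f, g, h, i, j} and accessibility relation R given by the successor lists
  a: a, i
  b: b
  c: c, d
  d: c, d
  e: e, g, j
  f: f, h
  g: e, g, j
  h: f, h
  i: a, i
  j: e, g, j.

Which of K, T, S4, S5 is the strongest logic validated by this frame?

S5

Reflexive (axiom T): yes — every world is R-related to itself.
Transitive (axiom 4): yes — every two-step R-path is closed by a direct edge.
Euclidean (axiom 5): yes — any two successors of a common world are R-related.
So F validates K, T, S4, S5. The strongest is S5.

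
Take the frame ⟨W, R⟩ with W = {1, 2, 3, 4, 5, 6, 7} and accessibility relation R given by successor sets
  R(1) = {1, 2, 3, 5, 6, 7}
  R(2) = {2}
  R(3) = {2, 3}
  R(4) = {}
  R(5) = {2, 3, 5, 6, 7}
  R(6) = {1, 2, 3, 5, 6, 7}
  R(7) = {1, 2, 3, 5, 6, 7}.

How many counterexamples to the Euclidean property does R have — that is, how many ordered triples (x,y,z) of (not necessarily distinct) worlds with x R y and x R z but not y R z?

Enumerating: (1,2,1), (1,2,3), (1,2,5), (1,2,6), (1,2,7), (1,3,1), (1,3,5), (1,3,6), (1,3,7), (1,5,1), (3,2,3), (5,2,3), … and 26 more.
Total: 38.

38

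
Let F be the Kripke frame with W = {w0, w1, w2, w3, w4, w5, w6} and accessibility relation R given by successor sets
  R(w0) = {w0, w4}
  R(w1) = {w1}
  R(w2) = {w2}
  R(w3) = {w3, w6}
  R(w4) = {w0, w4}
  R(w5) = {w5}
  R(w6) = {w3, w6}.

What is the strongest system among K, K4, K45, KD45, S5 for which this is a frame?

Transitive (axiom 4): yes — every two-step R-path is closed by a direct edge.
Euclidean (axiom 5): yes — any two successors of a common world are R-related.
Serial (axiom D): yes — every world has a successor (e.g. w0 R w0).
Reflexive (axiom T): yes — every world is R-related to itself.
So F validates K, K4, K45, KD45, S5. The strongest is S5.

S5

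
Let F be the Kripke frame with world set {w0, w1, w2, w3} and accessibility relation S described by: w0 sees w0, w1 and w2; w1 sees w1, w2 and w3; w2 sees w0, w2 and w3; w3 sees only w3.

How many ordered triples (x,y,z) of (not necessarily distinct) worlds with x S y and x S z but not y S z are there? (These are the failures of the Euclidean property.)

Enumerating: (w0,w1,w0), (w0,w2,w1), (w1,w2,w1), (w1,w3,w1), (w1,w3,w2), (w2,w0,w3), (w2,w3,w0), (w2,w3,w2).

8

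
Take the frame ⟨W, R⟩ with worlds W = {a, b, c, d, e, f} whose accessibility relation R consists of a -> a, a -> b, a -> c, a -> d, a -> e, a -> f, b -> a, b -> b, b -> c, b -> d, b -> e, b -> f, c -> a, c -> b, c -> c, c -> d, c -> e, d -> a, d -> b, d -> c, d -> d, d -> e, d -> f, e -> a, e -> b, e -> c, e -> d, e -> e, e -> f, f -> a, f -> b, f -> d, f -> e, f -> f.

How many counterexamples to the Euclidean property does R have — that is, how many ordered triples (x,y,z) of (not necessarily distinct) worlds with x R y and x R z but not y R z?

8

Enumerating: (a,c,f), (a,f,c), (b,c,f), (b,f,c), (d,c,f), (d,f,c), (e,c,f), (e,f,c).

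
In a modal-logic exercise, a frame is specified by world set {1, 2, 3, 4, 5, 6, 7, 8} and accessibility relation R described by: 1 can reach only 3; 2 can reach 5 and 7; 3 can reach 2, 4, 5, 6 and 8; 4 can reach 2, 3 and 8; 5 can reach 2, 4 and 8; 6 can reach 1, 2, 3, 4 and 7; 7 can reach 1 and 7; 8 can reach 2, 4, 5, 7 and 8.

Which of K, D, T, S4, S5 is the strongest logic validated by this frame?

D

Serial (axiom D): yes — every world has a successor (e.g. 1 R 3).
Reflexive (axiom T): no — 1 is not related to itself.
Transitive (axiom 4): no — 1 R 3 and 3 R 2, but not 1 R 2.
Euclidean (axiom 5): no — 2 R 5 and 2 R 7, but not 5 R 7.
So F validates K, D; T would additionally require R to be reflexive. The strongest is D.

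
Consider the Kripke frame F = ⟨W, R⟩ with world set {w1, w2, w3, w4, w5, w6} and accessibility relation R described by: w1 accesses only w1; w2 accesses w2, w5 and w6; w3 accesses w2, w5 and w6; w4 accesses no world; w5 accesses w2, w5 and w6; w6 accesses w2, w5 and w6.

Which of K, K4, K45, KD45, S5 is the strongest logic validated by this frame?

K45

Transitive (axiom 4): yes — every two-step R-path is closed by a direct edge.
Euclidean (axiom 5): yes — any two successors of a common world are R-related.
Serial (axiom D): no — w4 has no R-successor.
Reflexive (axiom T): no — w3 is not related to itself.
So F validates K, K4, K45; KD45 would additionally require R to be serial. The strongest is K45.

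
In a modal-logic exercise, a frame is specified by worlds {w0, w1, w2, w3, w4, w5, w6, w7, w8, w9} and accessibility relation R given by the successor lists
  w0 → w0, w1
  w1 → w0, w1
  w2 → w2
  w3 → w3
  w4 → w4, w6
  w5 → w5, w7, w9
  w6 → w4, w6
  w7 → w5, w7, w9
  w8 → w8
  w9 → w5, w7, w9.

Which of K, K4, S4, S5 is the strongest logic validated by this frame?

S5

Transitive (axiom 4): yes — every two-step R-path is closed by a direct edge.
Reflexive (axiom T): yes — every world is R-related to itself.
Euclidean (axiom 5): yes — any two successors of a common world are R-related.
So F validates K, K4, S4, S5. The strongest is S5.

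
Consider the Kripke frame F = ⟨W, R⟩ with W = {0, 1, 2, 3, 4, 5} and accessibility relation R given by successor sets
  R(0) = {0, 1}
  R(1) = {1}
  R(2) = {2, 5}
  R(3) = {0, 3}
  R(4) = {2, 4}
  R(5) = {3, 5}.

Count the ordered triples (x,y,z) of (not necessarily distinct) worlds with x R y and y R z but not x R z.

Enumerating: (2,5,3), (3,0,1), (4,2,5), (5,3,0).

4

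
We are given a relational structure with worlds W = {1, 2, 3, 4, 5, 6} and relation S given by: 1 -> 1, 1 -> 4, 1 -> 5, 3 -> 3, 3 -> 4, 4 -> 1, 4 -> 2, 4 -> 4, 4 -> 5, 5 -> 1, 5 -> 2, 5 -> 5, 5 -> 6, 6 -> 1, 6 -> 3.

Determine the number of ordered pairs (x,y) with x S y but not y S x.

7

Enumerating: (3,4), (4,2), (4,5), (5,2), (5,6), (6,1), (6,3).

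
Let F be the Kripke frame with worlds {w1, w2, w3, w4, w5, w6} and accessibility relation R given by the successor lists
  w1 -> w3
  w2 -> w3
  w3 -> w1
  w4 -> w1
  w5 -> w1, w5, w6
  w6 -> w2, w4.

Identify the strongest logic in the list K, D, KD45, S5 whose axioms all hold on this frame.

Serial (axiom D): yes — every world has a successor (e.g. w1 R w3).
Euclidean (axiom 5): no — w5 R w1 and w5 R w6, but not w1 R w6.
Transitive (axiom 4): no — w2 R w3 and w3 R w1, but not w2 R w1.
Reflexive (axiom T): no — w1 is not related to itself.
So F validates K, D; KD45 would additionally require R to be Euclidean and transitive. The strongest is D.

D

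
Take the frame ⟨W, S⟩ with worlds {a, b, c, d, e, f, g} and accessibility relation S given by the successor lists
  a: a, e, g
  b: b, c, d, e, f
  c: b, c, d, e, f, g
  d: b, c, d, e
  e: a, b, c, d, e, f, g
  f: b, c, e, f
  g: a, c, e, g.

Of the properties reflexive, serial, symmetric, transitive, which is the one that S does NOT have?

Reflexive: yes — every world is S-related to itself.
Serial: yes — every world has a successor (e.g. a S a).
Symmetric: yes — every pair in S has its reverse in S.
Transitive: no — a S e and e S b, but not a S b.
Only transitive fails.

transitive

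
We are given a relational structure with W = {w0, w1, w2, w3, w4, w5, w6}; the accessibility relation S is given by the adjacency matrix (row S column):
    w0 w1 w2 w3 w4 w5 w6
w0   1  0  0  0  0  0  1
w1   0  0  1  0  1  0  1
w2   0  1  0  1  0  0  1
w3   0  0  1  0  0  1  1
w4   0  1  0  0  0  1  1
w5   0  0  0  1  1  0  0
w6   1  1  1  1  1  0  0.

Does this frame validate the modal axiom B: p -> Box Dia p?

By correspondence theory, B is valid on a frame iff S is symmetric.
Symmetric: yes — every pair in S has its reverse in S.

Yes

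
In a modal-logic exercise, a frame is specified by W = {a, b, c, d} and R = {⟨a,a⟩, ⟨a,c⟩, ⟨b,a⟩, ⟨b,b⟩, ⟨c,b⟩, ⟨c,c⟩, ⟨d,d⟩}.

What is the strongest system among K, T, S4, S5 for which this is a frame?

T

Reflexive (axiom T): yes — every world is R-related to itself.
Transitive (axiom 4): no — a R c and c R b, but not a R b.
Euclidean (axiom 5): no — a R c and a R a, but not c R a.
So F validates K, T; S4 would additionally require R to be transitive. The strongest is T.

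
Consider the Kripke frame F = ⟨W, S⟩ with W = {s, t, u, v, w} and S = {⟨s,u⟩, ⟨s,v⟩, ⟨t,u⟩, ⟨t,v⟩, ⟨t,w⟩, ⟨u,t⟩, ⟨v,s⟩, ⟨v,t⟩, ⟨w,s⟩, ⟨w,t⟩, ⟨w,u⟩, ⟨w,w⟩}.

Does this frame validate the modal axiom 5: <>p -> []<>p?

No

Axiom 5 corresponds to the accessibility relation being Euclidean.
Euclidean: no — s S u and s S v, but not u S v.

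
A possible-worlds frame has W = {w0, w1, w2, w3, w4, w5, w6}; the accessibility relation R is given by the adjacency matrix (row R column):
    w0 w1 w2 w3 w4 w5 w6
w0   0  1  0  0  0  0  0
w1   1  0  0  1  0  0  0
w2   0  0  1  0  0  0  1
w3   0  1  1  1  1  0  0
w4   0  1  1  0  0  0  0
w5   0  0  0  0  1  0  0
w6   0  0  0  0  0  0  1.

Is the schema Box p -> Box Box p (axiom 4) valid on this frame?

No

By correspondence theory, 4 is valid on a frame iff R is transitive.
Transitive: no — w0 R w1 and w1 R w3, but not w0 R w3.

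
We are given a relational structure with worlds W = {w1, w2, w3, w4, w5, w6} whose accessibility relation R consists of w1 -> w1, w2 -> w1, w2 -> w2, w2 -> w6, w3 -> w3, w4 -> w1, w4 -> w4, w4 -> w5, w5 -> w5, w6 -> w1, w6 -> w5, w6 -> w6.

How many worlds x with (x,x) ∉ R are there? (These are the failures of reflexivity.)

R is reflexive; there are no such worlds.

0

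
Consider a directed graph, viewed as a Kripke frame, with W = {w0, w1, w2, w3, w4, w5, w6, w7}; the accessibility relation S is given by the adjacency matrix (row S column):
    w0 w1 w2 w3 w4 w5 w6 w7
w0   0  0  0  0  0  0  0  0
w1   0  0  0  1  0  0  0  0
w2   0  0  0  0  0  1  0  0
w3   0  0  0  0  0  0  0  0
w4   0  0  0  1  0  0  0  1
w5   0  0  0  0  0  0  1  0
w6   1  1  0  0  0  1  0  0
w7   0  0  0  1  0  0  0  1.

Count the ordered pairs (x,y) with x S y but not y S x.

Enumerating: (w1,w3), (w2,w5), (w4,w3), (w4,w7), (w6,w0), (w6,w1), (w7,w3).

7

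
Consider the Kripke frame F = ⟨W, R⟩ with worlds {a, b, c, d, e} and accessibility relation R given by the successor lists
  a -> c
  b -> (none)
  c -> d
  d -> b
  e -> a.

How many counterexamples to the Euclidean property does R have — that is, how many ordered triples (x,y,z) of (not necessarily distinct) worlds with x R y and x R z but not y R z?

Enumerating: (a,c,c), (c,d,d), (d,b,b), (e,a,a).

4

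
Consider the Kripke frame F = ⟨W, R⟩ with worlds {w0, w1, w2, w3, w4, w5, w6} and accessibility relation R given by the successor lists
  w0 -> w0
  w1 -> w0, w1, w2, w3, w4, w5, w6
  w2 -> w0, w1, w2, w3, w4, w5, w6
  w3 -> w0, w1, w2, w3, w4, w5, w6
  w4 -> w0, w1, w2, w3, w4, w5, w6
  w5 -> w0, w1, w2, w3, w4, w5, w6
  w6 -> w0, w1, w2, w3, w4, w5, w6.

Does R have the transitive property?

Yes

Transitive: yes — every two-step R-path is closed by a direct edge.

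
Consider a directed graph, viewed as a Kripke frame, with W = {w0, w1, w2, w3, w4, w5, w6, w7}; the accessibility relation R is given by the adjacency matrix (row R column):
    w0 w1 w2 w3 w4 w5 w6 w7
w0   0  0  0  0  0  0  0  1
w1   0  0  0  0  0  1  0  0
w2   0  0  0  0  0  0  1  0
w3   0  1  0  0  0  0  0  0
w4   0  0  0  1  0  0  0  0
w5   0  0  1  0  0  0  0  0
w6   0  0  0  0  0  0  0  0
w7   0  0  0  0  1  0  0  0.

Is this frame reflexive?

No

Reflexive: no — w0 is not related to itself.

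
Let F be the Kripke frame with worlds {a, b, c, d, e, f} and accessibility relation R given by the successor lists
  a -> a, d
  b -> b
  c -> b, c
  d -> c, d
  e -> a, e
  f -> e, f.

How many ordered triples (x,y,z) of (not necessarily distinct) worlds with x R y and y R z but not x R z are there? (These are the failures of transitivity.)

4

Enumerating: (a,d,c), (d,c,b), (e,a,d), (f,e,a).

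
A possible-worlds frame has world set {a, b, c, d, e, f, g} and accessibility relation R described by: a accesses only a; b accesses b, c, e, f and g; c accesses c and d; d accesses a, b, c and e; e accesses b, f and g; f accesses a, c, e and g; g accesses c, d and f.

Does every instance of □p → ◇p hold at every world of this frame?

Yes

Axiom D corresponds to the accessibility relation being serial.
Serial: yes — every world has a successor (e.g. a R a).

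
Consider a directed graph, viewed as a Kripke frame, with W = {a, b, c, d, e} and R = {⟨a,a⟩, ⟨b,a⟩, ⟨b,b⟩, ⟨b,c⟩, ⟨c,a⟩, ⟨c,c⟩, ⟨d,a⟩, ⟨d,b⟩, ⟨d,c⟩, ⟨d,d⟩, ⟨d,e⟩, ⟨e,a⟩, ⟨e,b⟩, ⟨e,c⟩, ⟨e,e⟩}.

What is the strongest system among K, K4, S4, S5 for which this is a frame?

Transitive (axiom 4): yes — every two-step R-path is closed by a direct edge.
Reflexive (axiom T): yes — every world is R-related to itself.
Euclidean (axiom 5): no — b R a and b R c, but not a R c.
So F validates K, K4, S4; S5 would additionally require R to be Euclidean. The strongest is S4.

S4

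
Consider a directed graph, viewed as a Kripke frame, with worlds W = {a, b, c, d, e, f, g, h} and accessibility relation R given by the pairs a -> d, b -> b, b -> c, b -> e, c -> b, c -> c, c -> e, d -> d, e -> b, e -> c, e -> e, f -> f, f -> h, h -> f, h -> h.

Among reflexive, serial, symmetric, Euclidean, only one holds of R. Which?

Reflexive: no — a is not related to itself.
Serial: no — g has no R-successor.
Symmetric: no — a R d but not d R a.
Euclidean: yes — any two successors of a common world are R-related.
Only Euclidean holds.

Euclidean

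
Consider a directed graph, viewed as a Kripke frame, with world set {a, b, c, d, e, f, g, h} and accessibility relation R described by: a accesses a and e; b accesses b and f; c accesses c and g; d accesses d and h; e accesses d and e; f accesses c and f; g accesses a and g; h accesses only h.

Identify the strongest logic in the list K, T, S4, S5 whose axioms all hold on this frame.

Reflexive (axiom T): yes — every world is R-related to itself.
Transitive (axiom 4): no — a R e and e R d, but not a R d.
Euclidean (axiom 5): no — a R e and a R a, but not e R a.
So F validates K, T; S4 would additionally require R to be transitive. The strongest is T.

T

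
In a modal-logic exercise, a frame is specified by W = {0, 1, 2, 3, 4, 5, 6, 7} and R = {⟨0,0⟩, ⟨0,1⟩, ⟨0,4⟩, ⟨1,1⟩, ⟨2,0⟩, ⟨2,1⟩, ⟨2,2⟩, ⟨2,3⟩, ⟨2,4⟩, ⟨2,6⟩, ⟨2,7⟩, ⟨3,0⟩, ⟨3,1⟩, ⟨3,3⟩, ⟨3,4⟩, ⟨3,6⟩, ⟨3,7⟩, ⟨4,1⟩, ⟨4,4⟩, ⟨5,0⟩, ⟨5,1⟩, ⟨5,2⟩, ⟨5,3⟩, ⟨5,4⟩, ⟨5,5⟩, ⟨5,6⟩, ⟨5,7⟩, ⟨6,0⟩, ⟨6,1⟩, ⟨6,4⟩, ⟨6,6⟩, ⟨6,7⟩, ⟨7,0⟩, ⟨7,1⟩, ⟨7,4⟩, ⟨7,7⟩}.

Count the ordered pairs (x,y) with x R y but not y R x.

Enumerating: (0,1), (0,4), (2,0), (2,1), (2,3), (2,4), (2,6), (2,7), (3,0), (3,1), (3,4), (3,6), … and 16 more.
Total: 28.

28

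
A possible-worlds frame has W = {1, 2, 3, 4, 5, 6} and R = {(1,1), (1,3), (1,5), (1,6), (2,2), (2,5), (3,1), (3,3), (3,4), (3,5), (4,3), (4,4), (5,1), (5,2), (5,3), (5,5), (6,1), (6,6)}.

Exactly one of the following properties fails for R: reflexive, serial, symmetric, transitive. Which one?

transitive

Reflexive: yes — every world is R-related to itself.
Serial: yes — every world has a successor (e.g. 1 R 1).
Symmetric: yes — every pair in R has its reverse in R.
Transitive: no — 1 R 3 and 3 R 4, but not 1 R 4.
Only transitive fails.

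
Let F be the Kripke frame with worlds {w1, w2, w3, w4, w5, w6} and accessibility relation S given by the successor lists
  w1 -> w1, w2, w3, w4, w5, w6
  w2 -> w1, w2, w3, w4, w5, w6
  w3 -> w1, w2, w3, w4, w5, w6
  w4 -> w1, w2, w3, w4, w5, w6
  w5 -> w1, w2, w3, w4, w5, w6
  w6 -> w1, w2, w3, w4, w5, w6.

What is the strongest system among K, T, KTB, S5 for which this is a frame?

S5

Reflexive (axiom T): yes — every world is S-related to itself.
Symmetric (axiom B): yes — every pair in S has its reverse in S.
Euclidean (axiom 5): yes — any two successors of a common world are S-related.
So F validates K, T, KTB, S5. The strongest is S5.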